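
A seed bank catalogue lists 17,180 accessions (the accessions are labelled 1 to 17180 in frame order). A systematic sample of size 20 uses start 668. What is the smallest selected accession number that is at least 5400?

5822

k = 17180/20 = 859
Steps past start: ⌈(5400 − 668)/859⌉ = ⌈4732/859⌉ = 6
Selected accession: 668 + 6×859 = 5822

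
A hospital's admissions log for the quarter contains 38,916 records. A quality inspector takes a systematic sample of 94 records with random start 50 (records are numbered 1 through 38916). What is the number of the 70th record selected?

k = 38916/94 = 414
70th selection = r + (70−1)·k = 50 + 69×414 = 50 + 28566 = 28616

28616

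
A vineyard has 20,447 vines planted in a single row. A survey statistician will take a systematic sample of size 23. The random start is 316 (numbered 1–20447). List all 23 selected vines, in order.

k = N/n = 20447/23 = 889
vine 1: 316
vine 2: 316 + 889 = 1205
vine 3: 1205 + 889 = 2094
vine 4: 2094 + 889 = 2983
vine 5: 2983 + 889 = 3872
vine 6: 3872 + 889 = 4761
vine 7: 4761 + 889 = 5650
vine 8: 5650 + 889 = 6539
vine 9: 6539 + 889 = 7428
vine 10: 7428 + 889 = 8317
vine 11: 8317 + 889 = 9206
vine 12: 9206 + 889 = 10095
vine 13: 10095 + 889 = 10984
vine 14: 10984 + 889 = 11873
vine 15: 11873 + 889 = 12762
vine 16: 12762 + 889 = 13651
vine 17: 13651 + 889 = 14540
vine 18: 14540 + 889 = 15429
vine 19: 15429 + 889 = 16318
vine 20: 16318 + 889 = 17207
vine 21: 17207 + 889 = 18096
vine 22: 18096 + 889 = 18985
vine 23: 18985 + 889 = 19874

316, 1205, 2094, 2983, 3872, 4761, 5650, 6539, 7428, 8317, 9206, 10095, 10984, 11873, 12762, 13651, 14540, 15429, 16318, 17207, 18096, 18985, 19874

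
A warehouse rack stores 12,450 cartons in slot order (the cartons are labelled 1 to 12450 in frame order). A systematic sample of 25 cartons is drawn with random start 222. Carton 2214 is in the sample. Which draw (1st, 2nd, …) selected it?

5

k = 12450/25 = 498
position = (2214 − 222)/498 + 1 = 1992/498 + 1 = 4 + 1 = 5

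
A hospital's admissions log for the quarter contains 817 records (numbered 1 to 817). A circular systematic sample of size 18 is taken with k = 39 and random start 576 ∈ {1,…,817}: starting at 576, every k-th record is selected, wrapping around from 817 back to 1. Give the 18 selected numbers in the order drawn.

Selection 1: 576
Selection 2: 576 + 39 = 615
Selection 3: 615 + 39 = 654
Selection 4: 654 + 39 = 693
Selection 5: 693 + 39 = 732
Selection 6: 732 + 39 = 771
Selection 7: 771 + 39 = 810
Selection 8: 810 + 39 = 849 → 849 − 817 = 32
Selection 9: 32 + 39 = 71
Selection 10: 71 + 39 = 110
Selection 11: 110 + 39 = 149
Selection 12: 149 + 39 = 188
Selection 13: 188 + 39 = 227
Selection 14: 227 + 39 = 266
Selection 15: 266 + 39 = 305
Selection 16: 305 + 39 = 344
Selection 17: 344 + 39 = 383
Selection 18: 383 + 39 = 422

576, 615, 654, 693, 732, 771, 810, 32, 71, 110, 149, 188, 227, 266, 305, 344, 383, 422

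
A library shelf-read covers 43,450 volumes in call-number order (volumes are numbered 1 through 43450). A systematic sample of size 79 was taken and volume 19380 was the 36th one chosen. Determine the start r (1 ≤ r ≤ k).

130

k = 43450/79 = 550
r = 19380 − (36−1)×550 = 19380 − 19250 = 130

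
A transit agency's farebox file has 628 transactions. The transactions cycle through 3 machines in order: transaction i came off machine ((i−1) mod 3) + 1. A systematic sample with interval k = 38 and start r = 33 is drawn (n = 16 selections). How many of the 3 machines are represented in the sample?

3

Consecutive selections differ by k = 38, so their machine numbers differ by 38 mod 3 = 2.
gcd(38, 3) = 1, so the sample visits 3/1 = 3 distinct residues mod 3.
Start 33 is machine 3; the machines hit are 1, 2, 3.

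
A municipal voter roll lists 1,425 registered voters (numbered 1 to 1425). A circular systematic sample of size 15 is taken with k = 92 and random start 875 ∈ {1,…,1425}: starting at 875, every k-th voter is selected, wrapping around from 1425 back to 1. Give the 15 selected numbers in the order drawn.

875, 967, 1059, 1151, 1243, 1335, 2, 94, 186, 278, 370, 462, 554, 646, 738

Selection 1: 875
Selection 2: 875 + 92 = 967
Selection 3: 967 + 92 = 1059
Selection 4: 1059 + 92 = 1151
Selection 5: 1151 + 92 = 1243
Selection 6: 1243 + 92 = 1335
Selection 7: 1335 + 92 = 1427 → 1427 − 1425 = 2
Selection 8: 2 + 92 = 94
Selection 9: 94 + 92 = 186
Selection 10: 186 + 92 = 278
Selection 11: 278 + 92 = 370
Selection 12: 370 + 92 = 462
Selection 13: 462 + 92 = 554
Selection 14: 554 + 92 = 646
Selection 15: 646 + 92 = 738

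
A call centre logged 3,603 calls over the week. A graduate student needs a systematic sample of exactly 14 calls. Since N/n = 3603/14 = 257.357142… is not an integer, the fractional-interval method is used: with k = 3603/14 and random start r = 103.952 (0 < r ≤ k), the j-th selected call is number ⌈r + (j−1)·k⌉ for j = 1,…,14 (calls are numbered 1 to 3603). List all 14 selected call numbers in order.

104, 362, 619, 877, 1134, 1391, 1649, 1906, 2163, 2421, 2678, 2935, 3193, 3450

j=1: r + 0k = 103.952 → ⌈·⌉ = 104
j=2: r + 1k = 361.309142… → ⌈·⌉ = 362
j=3: r + 2k = 618.666285… → ⌈·⌉ = 619
j=4: r + 3k = 876.023428… → ⌈·⌉ = 877
j=5: r + 4k = 1133.380571… → ⌈·⌉ = 1134
j=6: r + 5k = 1390.737714… → ⌈·⌉ = 1391
j=7: r + 6k = 1648.094857… → ⌈·⌉ = 1649
j=8: r + 7k = 1905.452 → ⌈·⌉ = 1906
j=9: r + 8k = 2162.809142… → ⌈·⌉ = 2163
j=10: r + 9k = 2420.166285… → ⌈·⌉ = 2421
j=11: r + 10k = 2677.523428… → ⌈·⌉ = 2678
j=12: r + 11k = 2934.880571… → ⌈·⌉ = 2935
j=13: r + 12k = 3192.237714… → ⌈·⌉ = 3193
j=14: r + 13k = 3449.594857… → ⌈·⌉ = 3450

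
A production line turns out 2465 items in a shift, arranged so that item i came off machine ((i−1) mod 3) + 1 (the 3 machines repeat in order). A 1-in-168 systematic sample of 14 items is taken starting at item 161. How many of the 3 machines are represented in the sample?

Consecutive selections differ by k = 168, so their machine numbers differ by 168 mod 3 = 0.
gcd(168, 3) = 3, so the sample visits 3/3 = 1 distinct residues mod 3.
Start 161 is machine 2; the machines hit are 2.

1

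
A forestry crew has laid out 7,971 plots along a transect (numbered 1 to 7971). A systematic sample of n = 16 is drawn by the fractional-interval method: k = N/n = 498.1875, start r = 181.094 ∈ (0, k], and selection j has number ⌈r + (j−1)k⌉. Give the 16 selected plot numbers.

j=1: r + 0k = 181.094 → ⌈·⌉ = 182
j=2: r + 1k = 679.2815 → ⌈·⌉ = 680
j=3: r + 2k = 1177.469 → ⌈·⌉ = 1178
j=4: r + 3k = 1675.6565 → ⌈·⌉ = 1676
j=5: r + 4k = 2173.844 → ⌈·⌉ = 2174
j=6: r + 5k = 2672.0315 → ⌈·⌉ = 2673
j=7: r + 6k = 3170.219 → ⌈·⌉ = 3171
j=8: r + 7k = 3668.4065 → ⌈·⌉ = 3669
j=9: r + 8k = 4166.594 → ⌈·⌉ = 4167
j=10: r + 9k = 4664.7815 → ⌈·⌉ = 4665
j=11: r + 10k = 5162.969 → ⌈·⌉ = 5163
j=12: r + 11k = 5661.1565 → ⌈·⌉ = 5662
j=13: r + 12k = 6159.344 → ⌈·⌉ = 6160
j=14: r + 13k = 6657.5315 → ⌈·⌉ = 6658
j=15: r + 14k = 7155.719 → ⌈·⌉ = 7156
j=16: r + 15k = 7653.9065 → ⌈·⌉ = 7654

182, 680, 1178, 1676, 2174, 2673, 3171, 3669, 4167, 4665, 5163, 5662, 6160, 6658, 7156, 7654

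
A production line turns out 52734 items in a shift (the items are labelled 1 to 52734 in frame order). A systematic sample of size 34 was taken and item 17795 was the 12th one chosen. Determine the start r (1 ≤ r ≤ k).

734

k = 52734/34 = 1551
r = 17795 − (12−1)×1551 = 17795 − 17061 = 734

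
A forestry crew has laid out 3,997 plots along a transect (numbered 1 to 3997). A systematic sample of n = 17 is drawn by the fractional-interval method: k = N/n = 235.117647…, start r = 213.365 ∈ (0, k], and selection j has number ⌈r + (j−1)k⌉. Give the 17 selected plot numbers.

j=1: r + 0k = 213.365 → ⌈·⌉ = 214
j=2: r + 1k = 448.482647… → ⌈·⌉ = 449
j=3: r + 2k = 683.600294… → ⌈·⌉ = 684
j=4: r + 3k = 918.717941… → ⌈·⌉ = 919
j=5: r + 4k = 1153.835588… → ⌈·⌉ = 1154
j=6: r + 5k = 1388.953235… → ⌈·⌉ = 1389
j=7: r + 6k = 1624.070882… → ⌈·⌉ = 1625
j=8: r + 7k = 1859.188529… → ⌈·⌉ = 1860
j=9: r + 8k = 2094.306176… → ⌈·⌉ = 2095
j=10: r + 9k = 2329.423823… → ⌈·⌉ = 2330
j=11: r + 10k = 2564.541470… → ⌈·⌉ = 2565
j=12: r + 11k = 2799.659117… → ⌈·⌉ = 2800
j=13: r + 12k = 3034.776764… → ⌈·⌉ = 3035
j=14: r + 13k = 3269.894411… → ⌈·⌉ = 3270
j=15: r + 14k = 3505.012058… → ⌈·⌉ = 3506
j=16: r + 15k = 3740.129705… → ⌈·⌉ = 3741
j=17: r + 16k = 3975.247352… → ⌈·⌉ = 3976

214, 449, 684, 919, 1154, 1389, 1625, 1860, 2095, 2330, 2565, 2800, 3035, 3270, 3506, 3741, 3976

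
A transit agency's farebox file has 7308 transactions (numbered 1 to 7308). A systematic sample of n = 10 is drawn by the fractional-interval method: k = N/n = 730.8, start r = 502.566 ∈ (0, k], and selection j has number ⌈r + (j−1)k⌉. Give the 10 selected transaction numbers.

503, 1234, 1965, 2695, 3426, 4157, 4888, 5619, 6349, 7080

j=1: r + 0k = 502.566 → ⌈·⌉ = 503
j=2: r + 1k = 1233.366 → ⌈·⌉ = 1234
j=3: r + 2k = 1964.166 → ⌈·⌉ = 1965
j=4: r + 3k = 2694.966 → ⌈·⌉ = 2695
j=5: r + 4k = 3425.766 → ⌈·⌉ = 3426
j=6: r + 5k = 4156.566 → ⌈·⌉ = 4157
j=7: r + 6k = 4887.366 → ⌈·⌉ = 4888
j=8: r + 7k = 5618.166 → ⌈·⌉ = 5619
j=9: r + 8k = 6348.966 → ⌈·⌉ = 6349
j=10: r + 9k = 7079.766 → ⌈·⌉ = 7080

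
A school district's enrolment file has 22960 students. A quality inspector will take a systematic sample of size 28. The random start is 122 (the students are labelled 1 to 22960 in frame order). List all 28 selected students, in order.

122, 942, 1762, 2582, 3402, 4222, 5042, 5862, 6682, 7502, 8322, 9142, 9962, 10782, 11602, 12422, 13242, 14062, 14882, 15702, 16522, 17342, 18162, 18982, 19802, 20622, 21442, 22262

k = N/n = 22960/28 = 820
student 1: 122
student 2: 122 + 820 = 942
student 3: 942 + 820 = 1762
student 4: 1762 + 820 = 2582
student 5: 2582 + 820 = 3402
student 6: 3402 + 820 = 4222
student 7: 4222 + 820 = 5042
student 8: 5042 + 820 = 5862
student 9: 5862 + 820 = 6682
student 10: 6682 + 820 = 7502
student 11: 7502 + 820 = 8322
student 12: 8322 + 820 = 9142
student 13: 9142 + 820 = 9962
student 14: 9962 + 820 = 10782
student 15: 10782 + 820 = 11602
student 16: 11602 + 820 = 12422
student 17: 12422 + 820 = 13242
student 18: 13242 + 820 = 14062
student 19: 14062 + 820 = 14882
student 20: 14882 + 820 = 15702
student 21: 15702 + 820 = 16522
student 22: 16522 + 820 = 17342
student 23: 17342 + 820 = 18162
student 24: 18162 + 820 = 18982
student 25: 18982 + 820 = 19802
student 26: 19802 + 820 = 20622
student 27: 20622 + 820 = 21442
student 28: 21442 + 820 = 22262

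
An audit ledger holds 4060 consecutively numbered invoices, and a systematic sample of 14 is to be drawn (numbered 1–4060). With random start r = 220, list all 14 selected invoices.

220, 510, 800, 1090, 1380, 1670, 1960, 2250, 2540, 2830, 3120, 3410, 3700, 3990

k = N/n = 4060/14 = 290
invoice 1: 220
invoice 2: 220 + 290 = 510
invoice 3: 510 + 290 = 800
invoice 4: 800 + 290 = 1090
invoice 5: 1090 + 290 = 1380
invoice 6: 1380 + 290 = 1670
invoice 7: 1670 + 290 = 1960
invoice 8: 1960 + 290 = 2250
invoice 9: 2250 + 290 = 2540
invoice 10: 2540 + 290 = 2830
invoice 11: 2830 + 290 = 3120
invoice 12: 3120 + 290 = 3410
invoice 13: 3410 + 290 = 3700
invoice 14: 3700 + 290 = 3990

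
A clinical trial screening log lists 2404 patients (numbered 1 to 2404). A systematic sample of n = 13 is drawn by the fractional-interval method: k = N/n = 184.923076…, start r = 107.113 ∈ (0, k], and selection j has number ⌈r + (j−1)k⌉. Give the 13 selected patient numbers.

108, 293, 477, 662, 847, 1032, 1217, 1402, 1587, 1772, 1957, 2142, 2327

j=1: r + 0k = 107.113 → ⌈·⌉ = 108
j=2: r + 1k = 292.036076… → ⌈·⌉ = 293
j=3: r + 2k = 476.959153… → ⌈·⌉ = 477
j=4: r + 3k = 661.882230… → ⌈·⌉ = 662
j=5: r + 4k = 846.805307… → ⌈·⌉ = 847
j=6: r + 5k = 1031.728384… → ⌈·⌉ = 1032
j=7: r + 6k = 1216.651461… → ⌈·⌉ = 1217
j=8: r + 7k = 1401.574538… → ⌈·⌉ = 1402
j=9: r + 8k = 1586.497615… → ⌈·⌉ = 1587
j=10: r + 9k = 1771.420692… → ⌈·⌉ = 1772
j=11: r + 10k = 1956.343769… → ⌈·⌉ = 1957
j=12: r + 11k = 2141.266846… → ⌈·⌉ = 2142
j=13: r + 12k = 2326.189923… → ⌈·⌉ = 2327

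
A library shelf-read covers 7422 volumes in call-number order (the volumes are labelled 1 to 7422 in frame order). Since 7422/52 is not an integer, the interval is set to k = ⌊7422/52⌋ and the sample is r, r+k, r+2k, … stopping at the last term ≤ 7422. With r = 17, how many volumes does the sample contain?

53

k = ⌊7422/52⌋ = 142
Achieved size = ⌊(7422 − 17)/142⌋ + 1 = ⌊7405/142⌋ + 1 = 52 + 1 = 53
(last selection: 17 + 52×142 = 7401 ≤ 7422; next would be 7543 > 7422)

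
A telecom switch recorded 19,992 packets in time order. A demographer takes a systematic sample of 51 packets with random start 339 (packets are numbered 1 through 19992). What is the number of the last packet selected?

k = 19992/51 = 392
51st selection = r + (51−1)·k = 339 + 50×392 = 339 + 19600 = 19939

19939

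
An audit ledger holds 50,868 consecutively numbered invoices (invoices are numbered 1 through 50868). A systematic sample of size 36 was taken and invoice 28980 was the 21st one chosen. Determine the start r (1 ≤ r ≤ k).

k = 50868/36 = 1413
r = 28980 − (21−1)×1413 = 28980 − 28260 = 720

720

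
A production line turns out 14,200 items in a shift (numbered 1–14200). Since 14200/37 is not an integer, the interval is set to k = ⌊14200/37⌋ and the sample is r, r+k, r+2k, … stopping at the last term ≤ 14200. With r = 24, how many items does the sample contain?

k = ⌊14200/37⌋ = 383
Achieved size = ⌊(14200 − 24)/383⌋ + 1 = ⌊14176/383⌋ + 1 = 37 + 1 = 38
(last selection: 24 + 37×383 = 14195 ≤ 14200; next would be 14578 > 14200)

38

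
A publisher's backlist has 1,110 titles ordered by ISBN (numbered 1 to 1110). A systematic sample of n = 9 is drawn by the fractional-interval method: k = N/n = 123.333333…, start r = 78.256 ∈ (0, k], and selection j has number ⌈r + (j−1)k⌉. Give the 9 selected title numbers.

79, 202, 325, 449, 572, 695, 819, 942, 1065

j=1: r + 0k = 78.256 → ⌈·⌉ = 79
j=2: r + 1k = 201.589333… → ⌈·⌉ = 202
j=3: r + 2k = 324.922666… → ⌈·⌉ = 325
j=4: r + 3k = 448.256 → ⌈·⌉ = 449
j=5: r + 4k = 571.589333… → ⌈·⌉ = 572
j=6: r + 5k = 694.922666… → ⌈·⌉ = 695
j=7: r + 6k = 818.256 → ⌈·⌉ = 819
j=8: r + 7k = 941.589333… → ⌈·⌉ = 942
j=9: r + 8k = 1064.922666… → ⌈·⌉ = 1065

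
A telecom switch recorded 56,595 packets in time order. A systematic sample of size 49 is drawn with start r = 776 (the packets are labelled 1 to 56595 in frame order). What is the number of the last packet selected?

56216

k = 56595/49 = 1155
49th selection = r + (49−1)·k = 776 + 48×1155 = 776 + 55440 = 56216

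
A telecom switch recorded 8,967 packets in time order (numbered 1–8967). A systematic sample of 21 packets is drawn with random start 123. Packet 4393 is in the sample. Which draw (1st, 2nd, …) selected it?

k = 8967/21 = 427
position = (4393 − 123)/427 + 1 = 4270/427 + 1 = 10 + 1 = 11

11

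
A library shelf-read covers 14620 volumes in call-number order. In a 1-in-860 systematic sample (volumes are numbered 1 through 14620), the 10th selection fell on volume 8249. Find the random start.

k = 860
r = 8249 − (10−1)×860 = 8249 − 7740 = 509

509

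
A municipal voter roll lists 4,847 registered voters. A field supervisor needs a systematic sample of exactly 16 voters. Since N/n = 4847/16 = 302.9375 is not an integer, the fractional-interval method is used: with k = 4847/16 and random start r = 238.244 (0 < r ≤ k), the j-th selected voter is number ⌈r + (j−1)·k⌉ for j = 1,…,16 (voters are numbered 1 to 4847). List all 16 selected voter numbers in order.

j=1: r + 0k = 238.244 → ⌈·⌉ = 239
j=2: r + 1k = 541.1815 → ⌈·⌉ = 542
j=3: r + 2k = 844.119 → ⌈·⌉ = 845
j=4: r + 3k = 1147.0565 → ⌈·⌉ = 1148
j=5: r + 4k = 1449.994 → ⌈·⌉ = 1450
j=6: r + 5k = 1752.9315 → ⌈·⌉ = 1753
j=7: r + 6k = 2055.869 → ⌈·⌉ = 2056
j=8: r + 7k = 2358.8065 → ⌈·⌉ = 2359
j=9: r + 8k = 2661.744 → ⌈·⌉ = 2662
j=10: r + 9k = 2964.6815 → ⌈·⌉ = 2965
j=11: r + 10k = 3267.619 → ⌈·⌉ = 3268
j=12: r + 11k = 3570.5565 → ⌈·⌉ = 3571
j=13: r + 12k = 3873.494 → ⌈·⌉ = 3874
j=14: r + 13k = 4176.4315 → ⌈·⌉ = 4177
j=15: r + 14k = 4479.369 → ⌈·⌉ = 4480
j=16: r + 15k = 4782.3065 → ⌈·⌉ = 4783

239, 542, 845, 1148, 1450, 1753, 2056, 2359, 2662, 2965, 3268, 3571, 3874, 4177, 4480, 4783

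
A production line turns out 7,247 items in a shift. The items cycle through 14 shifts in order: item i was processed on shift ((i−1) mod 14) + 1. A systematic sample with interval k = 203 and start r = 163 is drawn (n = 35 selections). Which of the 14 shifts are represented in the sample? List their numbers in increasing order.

Consecutive selections differ by k = 203, so their shift numbers differ by 203 mod 14 = 7.
gcd(203, 14) = 7, so the sample visits 14/7 = 2 distinct residues mod 14.
Start 163 is shift 9; the shifts hit are 2, 9.

2, 9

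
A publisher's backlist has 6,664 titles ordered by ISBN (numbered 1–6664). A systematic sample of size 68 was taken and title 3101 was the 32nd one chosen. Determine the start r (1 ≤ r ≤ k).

k = 6664/68 = 98
r = 3101 − (32−1)×98 = 3101 − 3038 = 63

63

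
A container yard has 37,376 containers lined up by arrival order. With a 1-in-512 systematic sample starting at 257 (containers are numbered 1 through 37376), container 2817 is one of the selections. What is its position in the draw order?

k = 512
position = (2817 − 257)/512 + 1 = 2560/512 + 1 = 5 + 1 = 6

6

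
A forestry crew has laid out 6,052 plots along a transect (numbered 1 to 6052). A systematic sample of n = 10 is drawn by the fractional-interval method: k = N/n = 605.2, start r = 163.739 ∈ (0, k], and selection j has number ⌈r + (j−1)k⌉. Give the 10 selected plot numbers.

164, 769, 1375, 1980, 2585, 3190, 3795, 4401, 5006, 5611

j=1: r + 0k = 163.739 → ⌈·⌉ = 164
j=2: r + 1k = 768.939 → ⌈·⌉ = 769
j=3: r + 2k = 1374.139 → ⌈·⌉ = 1375
j=4: r + 3k = 1979.339 → ⌈·⌉ = 1980
j=5: r + 4k = 2584.539 → ⌈·⌉ = 2585
j=6: r + 5k = 3189.739 → ⌈·⌉ = 3190
j=7: r + 6k = 3794.939 → ⌈·⌉ = 3795
j=8: r + 7k = 4400.139 → ⌈·⌉ = 4401
j=9: r + 8k = 5005.339 → ⌈·⌉ = 5006
j=10: r + 9k = 5610.539 → ⌈·⌉ = 5611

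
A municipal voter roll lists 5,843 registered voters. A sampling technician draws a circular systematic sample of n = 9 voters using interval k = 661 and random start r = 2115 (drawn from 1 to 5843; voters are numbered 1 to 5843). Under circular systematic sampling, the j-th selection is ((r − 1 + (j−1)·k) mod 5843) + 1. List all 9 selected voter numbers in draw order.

Selection 1: 2115
Selection 2: 2115 + 661 = 2776
Selection 3: 2776 + 661 = 3437
Selection 4: 3437 + 661 = 4098
Selection 5: 4098 + 661 = 4759
Selection 6: 4759 + 661 = 5420
Selection 7: 5420 + 661 = 6081 → 6081 − 5843 = 238
Selection 8: 238 + 661 = 899
Selection 9: 899 + 661 = 1560

2115, 2776, 3437, 4098, 4759, 5420, 238, 899, 1560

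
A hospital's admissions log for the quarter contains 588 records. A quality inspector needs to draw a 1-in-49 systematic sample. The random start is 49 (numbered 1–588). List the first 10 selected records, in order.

record 1: 49
record 2: 49 + 49 = 98
record 3: 98 + 49 = 147
record 4: 147 + 49 = 196
record 5: 196 + 49 = 245
record 6: 245 + 49 = 294
record 7: 294 + 49 = 343
record 8: 343 + 49 = 392
record 9: 392 + 49 = 441
record 10: 441 + 49 = 490

49, 98, 147, 196, 245, 294, 343, 392, 441, 490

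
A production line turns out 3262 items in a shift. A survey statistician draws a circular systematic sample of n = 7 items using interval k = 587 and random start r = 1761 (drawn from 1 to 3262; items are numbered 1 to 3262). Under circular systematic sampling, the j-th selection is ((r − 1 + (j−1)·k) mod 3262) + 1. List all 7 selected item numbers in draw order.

1761, 2348, 2935, 260, 847, 1434, 2021

Selection 1: 1761
Selection 2: 1761 + 587 = 2348
Selection 3: 2348 + 587 = 2935
Selection 4: 2935 + 587 = 3522 → 3522 − 3262 = 260
Selection 5: 260 + 587 = 847
Selection 6: 847 + 587 = 1434
Selection 7: 1434 + 587 = 2021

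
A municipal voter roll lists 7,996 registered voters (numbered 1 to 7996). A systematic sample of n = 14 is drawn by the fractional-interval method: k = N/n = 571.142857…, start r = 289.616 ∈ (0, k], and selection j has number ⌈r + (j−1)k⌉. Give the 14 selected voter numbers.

290, 861, 1432, 2004, 2575, 3146, 3717, 4288, 4859, 5430, 6002, 6573, 7144, 7715

j=1: r + 0k = 289.616 → ⌈·⌉ = 290
j=2: r + 1k = 860.758857… → ⌈·⌉ = 861
j=3: r + 2k = 1431.901714… → ⌈·⌉ = 1432
j=4: r + 3k = 2003.044571… → ⌈·⌉ = 2004
j=5: r + 4k = 2574.187428… → ⌈·⌉ = 2575
j=6: r + 5k = 3145.330285… → ⌈·⌉ = 3146
j=7: r + 6k = 3716.473142… → ⌈·⌉ = 3717
j=8: r + 7k = 4287.616 → ⌈·⌉ = 4288
j=9: r + 8k = 4858.758857… → ⌈·⌉ = 4859
j=10: r + 9k = 5429.901714… → ⌈·⌉ = 5430
j=11: r + 10k = 6001.044571… → ⌈·⌉ = 6002
j=12: r + 11k = 6572.187428… → ⌈·⌉ = 6573
j=13: r + 12k = 7143.330285… → ⌈·⌉ = 7144
j=14: r + 13k = 7714.473142… → ⌈·⌉ = 7715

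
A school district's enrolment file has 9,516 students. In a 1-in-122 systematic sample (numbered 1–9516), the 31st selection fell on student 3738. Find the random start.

78

k = 122
r = 3738 − (31−1)×122 = 3738 − 3660 = 78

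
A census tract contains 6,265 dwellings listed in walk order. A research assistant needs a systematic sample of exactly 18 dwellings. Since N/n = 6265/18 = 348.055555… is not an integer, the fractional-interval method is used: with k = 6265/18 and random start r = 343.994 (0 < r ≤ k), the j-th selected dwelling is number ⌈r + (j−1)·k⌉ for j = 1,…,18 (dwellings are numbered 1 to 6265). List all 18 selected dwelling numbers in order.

j=1: r + 0k = 343.994 → ⌈·⌉ = 344
j=2: r + 1k = 692.049555… → ⌈·⌉ = 693
j=3: r + 2k = 1040.105111… → ⌈·⌉ = 1041
j=4: r + 3k = 1388.160666… → ⌈·⌉ = 1389
j=5: r + 4k = 1736.216222… → ⌈·⌉ = 1737
j=6: r + 5k = 2084.271777… → ⌈·⌉ = 2085
j=7: r + 6k = 2432.327333… → ⌈·⌉ = 2433
j=8: r + 7k = 2780.382888… → ⌈·⌉ = 2781
j=9: r + 8k = 3128.438444… → ⌈·⌉ = 3129
j=10: r + 9k = 3476.494 → ⌈·⌉ = 3477
j=11: r + 10k = 3824.549555… → ⌈·⌉ = 3825
j=12: r + 11k = 4172.605111… → ⌈·⌉ = 4173
j=13: r + 12k = 4520.660666… → ⌈·⌉ = 4521
j=14: r + 13k = 4868.716222… → ⌈·⌉ = 4869
j=15: r + 14k = 5216.771777… → ⌈·⌉ = 5217
j=16: r + 15k = 5564.827333… → ⌈·⌉ = 5565
j=17: r + 16k = 5912.882888… → ⌈·⌉ = 5913
j=18: r + 17k = 6260.938444… → ⌈·⌉ = 6261

344, 693, 1041, 1389, 1737, 2085, 2433, 2781, 3129, 3477, 3825, 4173, 4521, 4869, 5217, 5565, 5913, 6261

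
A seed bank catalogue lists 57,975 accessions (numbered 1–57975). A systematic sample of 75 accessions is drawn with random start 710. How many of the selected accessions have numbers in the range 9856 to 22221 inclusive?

16

k = 57975/75 = 773
First selection ≥ 9856: 710 + ⌈(9856−710)/773⌉·773 = 710 + 12×773 = 9986
Last selection ≤ 22221: 710 + ⌊(22221−710)/773⌋·773 = 710 + 27×773 = 21581
Count = 27 − 12 + 1 = 16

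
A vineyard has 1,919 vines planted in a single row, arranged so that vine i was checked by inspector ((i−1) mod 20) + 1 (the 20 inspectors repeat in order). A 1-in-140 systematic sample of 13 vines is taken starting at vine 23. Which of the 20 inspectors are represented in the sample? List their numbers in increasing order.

3

Consecutive selections differ by k = 140, so their inspector numbers differ by 140 mod 20 = 0.
gcd(140, 20) = 20, so the sample visits 20/20 = 1 distinct residues mod 20.
Start 23 is inspector 3; the inspectors hit are 3.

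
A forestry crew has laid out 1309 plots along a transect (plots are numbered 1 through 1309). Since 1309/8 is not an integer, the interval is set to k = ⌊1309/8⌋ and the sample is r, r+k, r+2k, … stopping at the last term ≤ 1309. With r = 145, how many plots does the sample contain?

8

k = ⌊1309/8⌋ = 163
Achieved size = ⌊(1309 − 145)/163⌋ + 1 = ⌊1164/163⌋ + 1 = 7 + 1 = 8
(last selection: 145 + 7×163 = 1286 ≤ 1309; next would be 1449 > 1309)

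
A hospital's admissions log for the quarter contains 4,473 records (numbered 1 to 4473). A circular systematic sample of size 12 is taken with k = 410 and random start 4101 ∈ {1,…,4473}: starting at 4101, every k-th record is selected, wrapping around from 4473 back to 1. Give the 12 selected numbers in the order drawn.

Selection 1: 4101
Selection 2: 4101 + 410 = 4511 → 4511 − 4473 = 38
Selection 3: 38 + 410 = 448
Selection 4: 448 + 410 = 858
Selection 5: 858 + 410 = 1268
Selection 6: 1268 + 410 = 1678
Selection 7: 1678 + 410 = 2088
Selection 8: 2088 + 410 = 2498
Selection 9: 2498 + 410 = 2908
Selection 10: 2908 + 410 = 3318
Selection 11: 3318 + 410 = 3728
Selection 12: 3728 + 410 = 4138

4101, 38, 448, 858, 1268, 1678, 2088, 2498, 2908, 3318, 3728, 4138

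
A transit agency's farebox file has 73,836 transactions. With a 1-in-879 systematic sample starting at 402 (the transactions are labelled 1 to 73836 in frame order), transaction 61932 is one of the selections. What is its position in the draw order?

k = 879
position = (61932 − 402)/879 + 1 = 61530/879 + 1 = 70 + 1 = 71

71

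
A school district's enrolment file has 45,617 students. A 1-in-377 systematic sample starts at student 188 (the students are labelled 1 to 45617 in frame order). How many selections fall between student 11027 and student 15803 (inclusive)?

k = 377
First selection ≥ 11027: 188 + ⌈(11027−188)/377⌉·377 = 188 + 29×377 = 11121
Last selection ≤ 15803: 188 + ⌊(15803−188)/377⌋·377 = 188 + 41×377 = 15645
Count = 41 − 29 + 1 = 13

13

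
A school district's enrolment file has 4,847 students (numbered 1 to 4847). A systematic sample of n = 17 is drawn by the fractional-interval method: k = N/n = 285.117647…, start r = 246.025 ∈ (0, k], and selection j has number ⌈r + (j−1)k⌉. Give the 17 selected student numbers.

j=1: r + 0k = 246.025 → ⌈·⌉ = 247
j=2: r + 1k = 531.142647… → ⌈·⌉ = 532
j=3: r + 2k = 816.260294… → ⌈·⌉ = 817
j=4: r + 3k = 1101.377941… → ⌈·⌉ = 1102
j=5: r + 4k = 1386.495588… → ⌈·⌉ = 1387
j=6: r + 5k = 1671.613235… → ⌈·⌉ = 1672
j=7: r + 6k = 1956.730882… → ⌈·⌉ = 1957
j=8: r + 7k = 2241.848529… → ⌈·⌉ = 2242
j=9: r + 8k = 2526.966176… → ⌈·⌉ = 2527
j=10: r + 9k = 2812.083823… → ⌈·⌉ = 2813
j=11: r + 10k = 3097.201470… → ⌈·⌉ = 3098
j=12: r + 11k = 3382.319117… → ⌈·⌉ = 3383
j=13: r + 12k = 3667.436764… → ⌈·⌉ = 3668
j=14: r + 13k = 3952.554411… → ⌈·⌉ = 3953
j=15: r + 14k = 4237.672058… → ⌈·⌉ = 4238
j=16: r + 15k = 4522.789705… → ⌈·⌉ = 4523
j=17: r + 16k = 4807.907352… → ⌈·⌉ = 4808

247, 532, 817, 1102, 1387, 1672, 1957, 2242, 2527, 2813, 3098, 3383, 3668, 3953, 4238, 4523, 4808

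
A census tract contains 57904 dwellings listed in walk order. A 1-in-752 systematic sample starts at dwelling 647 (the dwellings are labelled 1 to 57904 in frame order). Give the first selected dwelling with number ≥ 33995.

k = 752
Steps past start: ⌈(33995 − 647)/752⌉ = ⌈33348/752⌉ = 45
Selected dwelling: 647 + 45×752 = 34487

34487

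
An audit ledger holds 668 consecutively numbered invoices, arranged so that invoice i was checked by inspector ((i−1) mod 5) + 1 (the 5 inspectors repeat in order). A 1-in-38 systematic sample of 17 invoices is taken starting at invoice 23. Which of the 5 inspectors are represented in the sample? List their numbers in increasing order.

Consecutive selections differ by k = 38, so their inspector numbers differ by 38 mod 5 = 3.
gcd(38, 5) = 1, so the sample visits 5/1 = 5 distinct residues mod 5.
Start 23 is inspector 3; the inspectors hit are 1, 2, 3, 4, 5.

1, 2, 3, 4, 5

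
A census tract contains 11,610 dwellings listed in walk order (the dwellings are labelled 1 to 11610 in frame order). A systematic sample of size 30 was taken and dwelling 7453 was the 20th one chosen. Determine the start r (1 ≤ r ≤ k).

k = 11610/30 = 387
r = 7453 − (20−1)×387 = 7453 − 7353 = 100

100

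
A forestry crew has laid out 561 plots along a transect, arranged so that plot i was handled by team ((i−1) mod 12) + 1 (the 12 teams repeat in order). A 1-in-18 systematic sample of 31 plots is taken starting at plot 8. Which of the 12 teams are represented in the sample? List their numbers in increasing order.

Consecutive selections differ by k = 18, so their team numbers differ by 18 mod 12 = 6.
gcd(18, 12) = 6, so the sample visits 12/6 = 2 distinct residues mod 12.
Start 8 is team 8; the teams hit are 2, 8.

2, 8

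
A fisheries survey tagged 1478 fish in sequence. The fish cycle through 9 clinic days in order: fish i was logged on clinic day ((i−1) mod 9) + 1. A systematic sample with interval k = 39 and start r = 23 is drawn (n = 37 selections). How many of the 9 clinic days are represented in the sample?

Consecutive selections differ by k = 39, so their clinic day numbers differ by 39 mod 9 = 3.
gcd(39, 9) = 3, so the sample visits 9/3 = 3 distinct residues mod 9.
Start 23 is clinic day 5; the clinic days hit are 2, 5, 8.

3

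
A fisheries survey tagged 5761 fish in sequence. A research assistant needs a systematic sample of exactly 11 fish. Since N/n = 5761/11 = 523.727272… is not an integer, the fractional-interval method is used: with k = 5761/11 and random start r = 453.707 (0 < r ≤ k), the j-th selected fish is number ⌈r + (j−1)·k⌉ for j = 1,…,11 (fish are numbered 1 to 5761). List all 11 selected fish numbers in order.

454, 978, 1502, 2025, 2549, 3073, 3597, 4120, 4644, 5168, 5691

j=1: r + 0k = 453.707 → ⌈·⌉ = 454
j=2: r + 1k = 977.434272… → ⌈·⌉ = 978
j=3: r + 2k = 1501.161545… → ⌈·⌉ = 1502
j=4: r + 3k = 2024.888818… → ⌈·⌉ = 2025
j=5: r + 4k = 2548.616090… → ⌈·⌉ = 2549
j=6: r + 5k = 3072.343363… → ⌈·⌉ = 3073
j=7: r + 6k = 3596.070636… → ⌈·⌉ = 3597
j=8: r + 7k = 4119.797909… → ⌈·⌉ = 4120
j=9: r + 8k = 4643.525181… → ⌈·⌉ = 4644
j=10: r + 9k = 5167.252454… → ⌈·⌉ = 5168
j=11: r + 10k = 5690.979727… → ⌈·⌉ = 5691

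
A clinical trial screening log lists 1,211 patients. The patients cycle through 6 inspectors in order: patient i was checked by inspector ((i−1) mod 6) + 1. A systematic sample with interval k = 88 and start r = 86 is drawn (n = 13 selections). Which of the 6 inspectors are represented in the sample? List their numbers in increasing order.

2, 4, 6

Consecutive selections differ by k = 88, so their inspector numbers differ by 88 mod 6 = 4.
gcd(88, 6) = 2, so the sample visits 6/2 = 3 distinct residues mod 6.
Start 86 is inspector 2; the inspectors hit are 2, 4, 6.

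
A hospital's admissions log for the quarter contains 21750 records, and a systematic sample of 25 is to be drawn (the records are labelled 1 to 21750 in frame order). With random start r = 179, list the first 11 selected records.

179, 1049, 1919, 2789, 3659, 4529, 5399, 6269, 7139, 8009, 8879

k = N/n = 21750/25 = 870
record 1: 179
record 2: 179 + 870 = 1049
record 3: 1049 + 870 = 1919
record 4: 1919 + 870 = 2789
record 5: 2789 + 870 = 3659
record 6: 3659 + 870 = 4529
record 7: 4529 + 870 = 5399
record 8: 5399 + 870 = 6269
record 9: 6269 + 870 = 7139
record 10: 7139 + 870 = 8009
record 11: 8009 + 870 = 8879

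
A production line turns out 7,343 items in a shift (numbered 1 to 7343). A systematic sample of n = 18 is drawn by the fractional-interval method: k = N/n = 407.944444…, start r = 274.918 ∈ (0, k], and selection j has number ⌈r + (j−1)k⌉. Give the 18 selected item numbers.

275, 683, 1091, 1499, 1907, 2315, 2723, 3131, 3539, 3947, 4355, 4763, 5171, 5579, 5987, 6395, 6803, 7210

j=1: r + 0k = 274.918 → ⌈·⌉ = 275
j=2: r + 1k = 682.862444… → ⌈·⌉ = 683
j=3: r + 2k = 1090.806888… → ⌈·⌉ = 1091
j=4: r + 3k = 1498.751333… → ⌈·⌉ = 1499
j=5: r + 4k = 1906.695777… → ⌈·⌉ = 1907
j=6: r + 5k = 2314.640222… → ⌈·⌉ = 2315
j=7: r + 6k = 2722.584666… → ⌈·⌉ = 2723
j=8: r + 7k = 3130.529111… → ⌈·⌉ = 3131
j=9: r + 8k = 3538.473555… → ⌈·⌉ = 3539
j=10: r + 9k = 3946.418 → ⌈·⌉ = 3947
j=11: r + 10k = 4354.362444… → ⌈·⌉ = 4355
j=12: r + 11k = 4762.306888… → ⌈·⌉ = 4763
j=13: r + 12k = 5170.251333… → ⌈·⌉ = 5171
j=14: r + 13k = 5578.195777… → ⌈·⌉ = 5579
j=15: r + 14k = 5986.140222… → ⌈·⌉ = 5987
j=16: r + 15k = 6394.084666… → ⌈·⌉ = 6395
j=17: r + 16k = 6802.029111… → ⌈·⌉ = 6803
j=18: r + 17k = 7209.973555… → ⌈·⌉ = 7210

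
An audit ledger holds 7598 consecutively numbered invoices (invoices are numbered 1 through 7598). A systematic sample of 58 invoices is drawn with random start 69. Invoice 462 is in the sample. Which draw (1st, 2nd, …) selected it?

k = 7598/58 = 131
position = (462 − 69)/131 + 1 = 393/131 + 1 = 3 + 1 = 4

4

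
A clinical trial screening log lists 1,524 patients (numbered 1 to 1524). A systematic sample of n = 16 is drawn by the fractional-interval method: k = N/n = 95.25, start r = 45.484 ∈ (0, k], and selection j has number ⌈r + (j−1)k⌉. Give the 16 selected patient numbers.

46, 141, 236, 332, 427, 522, 617, 713, 808, 903, 998, 1094, 1189, 1284, 1379, 1475

j=1: r + 0k = 45.484 → ⌈·⌉ = 46
j=2: r + 1k = 140.734 → ⌈·⌉ = 141
j=3: r + 2k = 235.984 → ⌈·⌉ = 236
j=4: r + 3k = 331.234 → ⌈·⌉ = 332
j=5: r + 4k = 426.484 → ⌈·⌉ = 427
j=6: r + 5k = 521.734 → ⌈·⌉ = 522
j=7: r + 6k = 616.984 → ⌈·⌉ = 617
j=8: r + 7k = 712.234 → ⌈·⌉ = 713
j=9: r + 8k = 807.484 → ⌈·⌉ = 808
j=10: r + 9k = 902.734 → ⌈·⌉ = 903
j=11: r + 10k = 997.984 → ⌈·⌉ = 998
j=12: r + 11k = 1093.234 → ⌈·⌉ = 1094
j=13: r + 12k = 1188.484 → ⌈·⌉ = 1189
j=14: r + 13k = 1283.734 → ⌈·⌉ = 1284
j=15: r + 14k = 1378.984 → ⌈·⌉ = 1379
j=16: r + 15k = 1474.234 → ⌈·⌉ = 1475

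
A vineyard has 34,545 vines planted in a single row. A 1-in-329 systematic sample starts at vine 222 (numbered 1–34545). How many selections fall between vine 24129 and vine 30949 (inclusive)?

21

k = 329
First selection ≥ 24129: 222 + ⌈(24129−222)/329⌉·329 = 222 + 73×329 = 24239
Last selection ≤ 30949: 222 + ⌊(30949−222)/329⌋·329 = 222 + 93×329 = 30819
Count = 93 − 73 + 1 = 21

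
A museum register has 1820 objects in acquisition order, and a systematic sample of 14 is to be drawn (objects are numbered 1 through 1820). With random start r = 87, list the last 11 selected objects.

477, 607, 737, 867, 997, 1127, 1257, 1387, 1517, 1647, 1777

k = N/n = 1820/14 = 130
4th selection = 87 + 3×130 = 477
5th: 477 + 130 = 607
6th: 607 + 130 = 737
7th: 737 + 130 = 867
8th: 867 + 130 = 997
9th: 997 + 130 = 1127
10th: 1127 + 130 = 1257
11th: 1257 + 130 = 1387
12th: 1387 + 130 = 1517
13th: 1517 + 130 = 1647
14th: 1647 + 130 = 1777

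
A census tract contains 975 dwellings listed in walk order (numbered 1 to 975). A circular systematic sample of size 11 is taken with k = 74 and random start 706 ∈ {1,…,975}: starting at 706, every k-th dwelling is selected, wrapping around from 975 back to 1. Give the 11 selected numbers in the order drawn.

Selection 1: 706
Selection 2: 706 + 74 = 780
Selection 3: 780 + 74 = 854
Selection 4: 854 + 74 = 928
Selection 5: 928 + 74 = 1002 → 1002 − 975 = 27
Selection 6: 27 + 74 = 101
Selection 7: 101 + 74 = 175
Selection 8: 175 + 74 = 249
Selection 9: 249 + 74 = 323
Selection 10: 323 + 74 = 397
Selection 11: 397 + 74 = 471

706, 780, 854, 928, 27, 101, 175, 249, 323, 397, 471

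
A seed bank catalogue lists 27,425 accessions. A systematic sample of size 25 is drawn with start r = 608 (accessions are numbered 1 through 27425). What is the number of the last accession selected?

k = 27425/25 = 1097
25th selection = r + (25−1)·k = 608 + 24×1097 = 608 + 26328 = 26936

26936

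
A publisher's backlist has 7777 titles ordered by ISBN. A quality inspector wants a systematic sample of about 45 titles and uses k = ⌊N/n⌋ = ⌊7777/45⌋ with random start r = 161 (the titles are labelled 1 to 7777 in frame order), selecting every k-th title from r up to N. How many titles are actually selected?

k = ⌊7777/45⌋ = 172
Achieved size = ⌊(7777 − 161)/172⌋ + 1 = ⌊7616/172⌋ + 1 = 44 + 1 = 45
(last selection: 161 + 44×172 = 7729 ≤ 7777; next would be 7901 > 7777)

45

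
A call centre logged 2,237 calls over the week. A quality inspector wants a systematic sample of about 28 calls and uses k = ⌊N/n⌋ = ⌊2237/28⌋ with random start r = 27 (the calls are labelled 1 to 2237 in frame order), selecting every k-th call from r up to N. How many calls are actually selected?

28

k = ⌊2237/28⌋ = 79
Achieved size = ⌊(2237 − 27)/79⌋ + 1 = ⌊2210/79⌋ + 1 = 27 + 1 = 28
(last selection: 27 + 27×79 = 2160 ≤ 2237; next would be 2239 > 2237)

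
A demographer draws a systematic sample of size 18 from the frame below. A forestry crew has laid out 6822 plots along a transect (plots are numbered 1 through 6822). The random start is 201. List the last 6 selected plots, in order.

k = N/n = 6822/18 = 379
13th selection = 201 + 12×379 = 4749
14th: 4749 + 379 = 5128
15th: 5128 + 379 = 5507
16th: 5507 + 379 = 5886
17th: 5886 + 379 = 6265
18th: 6265 + 379 = 6644

4749, 5128, 5507, 5886, 6265, 6644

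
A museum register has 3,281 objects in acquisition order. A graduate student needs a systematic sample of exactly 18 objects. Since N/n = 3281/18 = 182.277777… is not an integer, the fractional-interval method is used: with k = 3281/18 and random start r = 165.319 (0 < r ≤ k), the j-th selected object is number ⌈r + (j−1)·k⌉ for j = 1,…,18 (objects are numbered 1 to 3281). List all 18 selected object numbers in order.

166, 348, 530, 713, 895, 1077, 1259, 1442, 1624, 1806, 1989, 2171, 2353, 2535, 2718, 2900, 3082, 3265

j=1: r + 0k = 165.319 → ⌈·⌉ = 166
j=2: r + 1k = 347.596777… → ⌈·⌉ = 348
j=3: r + 2k = 529.874555… → ⌈·⌉ = 530
j=4: r + 3k = 712.152333… → ⌈·⌉ = 713
j=5: r + 4k = 894.430111… → ⌈·⌉ = 895
j=6: r + 5k = 1076.707888… → ⌈·⌉ = 1077
j=7: r + 6k = 1258.985666… → ⌈·⌉ = 1259
j=8: r + 7k = 1441.263444… → ⌈·⌉ = 1442
j=9: r + 8k = 1623.541222… → ⌈·⌉ = 1624
j=10: r + 9k = 1805.819 → ⌈·⌉ = 1806
j=11: r + 10k = 1988.096777… → ⌈·⌉ = 1989
j=12: r + 11k = 2170.374555… → ⌈·⌉ = 2171
j=13: r + 12k = 2352.652333… → ⌈·⌉ = 2353
j=14: r + 13k = 2534.930111… → ⌈·⌉ = 2535
j=15: r + 14k = 2717.207888… → ⌈·⌉ = 2718
j=16: r + 15k = 2899.485666… → ⌈·⌉ = 2900
j=17: r + 16k = 3081.763444… → ⌈·⌉ = 3082
j=18: r + 17k = 3264.041222… → ⌈·⌉ = 3265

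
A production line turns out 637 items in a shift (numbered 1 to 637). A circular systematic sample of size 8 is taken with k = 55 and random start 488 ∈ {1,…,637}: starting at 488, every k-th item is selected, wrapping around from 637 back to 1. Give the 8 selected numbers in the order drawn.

Selection 1: 488
Selection 2: 488 + 55 = 543
Selection 3: 543 + 55 = 598
Selection 4: 598 + 55 = 653 → 653 − 637 = 16
Selection 5: 16 + 55 = 71
Selection 6: 71 + 55 = 126
Selection 7: 126 + 55 = 181
Selection 8: 181 + 55 = 236

488, 543, 598, 16, 71, 126, 181, 236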